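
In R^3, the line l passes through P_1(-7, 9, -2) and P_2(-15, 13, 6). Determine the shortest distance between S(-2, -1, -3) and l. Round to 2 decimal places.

A direction vector for l is P_2 − P_1 = (-8, 4, 8).
Taking (-7, 9, -2) on l with direction v = (-8, 4, 8): w = S − (-7, 9, -2) = (5, -10, -1), and w × v = (-76, -32, -60).
Distance = |w × v| / |v| = √10400 / √144 ≈ 8.50.

8.50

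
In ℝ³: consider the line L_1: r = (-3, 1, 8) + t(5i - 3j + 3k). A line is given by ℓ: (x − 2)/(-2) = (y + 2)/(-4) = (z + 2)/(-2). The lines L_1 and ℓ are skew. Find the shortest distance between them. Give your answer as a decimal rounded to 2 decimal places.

10.60

ℓ has direction (-2, -4, -2) through (2, -2, -2).
Common perpendicular direction n = (5, -3, 3) × (-2, -4, -2) = (18, 4, -26).
With w = (2, -2, -2) − (-3, 1, 8) = (5, -3, -10), w · n = 338.
Distance = |w · n| / |n| = |338| / √1016 ≈ 10.60.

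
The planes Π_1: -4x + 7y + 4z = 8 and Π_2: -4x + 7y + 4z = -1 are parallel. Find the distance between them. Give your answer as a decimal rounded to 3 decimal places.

Same normal n = (-4, 7, 4) with |n| = √81; distance = |8 − (-1)| / |n| = 9/√81 ≈ 1.000.

1.000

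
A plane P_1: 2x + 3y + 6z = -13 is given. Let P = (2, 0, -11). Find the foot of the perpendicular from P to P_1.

(4, 3, -5)

Foot = P − λn with λ = (n·P − d)/|n|² = (-62 − (-13))/49 = -1.
Foot = (2, 0, -11) − (-1)·(2, 3, 6) = (4, 3, -5).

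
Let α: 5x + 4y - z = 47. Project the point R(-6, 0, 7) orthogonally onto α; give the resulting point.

(4, 8, 5)

Foot = R − λn with λ = (n·R − d)/|n|² = (-37 − 47)/42 = -2.
Foot = (-6, 0, 7) − (-2)·(5, 4, -1) = (4, 8, 5).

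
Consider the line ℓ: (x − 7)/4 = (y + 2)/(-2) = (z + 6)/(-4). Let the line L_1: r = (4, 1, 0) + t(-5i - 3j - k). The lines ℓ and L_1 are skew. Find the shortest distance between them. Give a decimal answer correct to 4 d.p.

0.8808

ℓ has direction (4, -2, -4) through (7, -2, -6).
Common perpendicular direction n = (4, -2, -4) × (-5, -3, -1) = (-10, 24, -22).
With w = (4, 1, 0) − (7, -2, -6) = (-3, 3, 6), w · n = -30.
Distance = |w · n| / |n| = |-30| / √1160 ≈ 0.8808.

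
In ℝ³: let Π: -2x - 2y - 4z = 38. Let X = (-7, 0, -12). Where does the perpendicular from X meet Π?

Foot = X − λn with λ = (n·X − d)/|n|² = (62 − 38)/24 = 1.
Foot = (-7, 0, -12) − 1·(-2, -2, -4) = (-5, 2, -8).

(-5, 2, -8)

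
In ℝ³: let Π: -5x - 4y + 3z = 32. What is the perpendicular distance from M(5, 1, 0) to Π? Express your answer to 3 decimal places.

8.627

n·M − d = (-5)·(5) + (-4)·(1) + (3)·(0) − 32 = -61; |n| = √50.
Distance = |-61| / √50 = 61/√50 ≈ 8.627.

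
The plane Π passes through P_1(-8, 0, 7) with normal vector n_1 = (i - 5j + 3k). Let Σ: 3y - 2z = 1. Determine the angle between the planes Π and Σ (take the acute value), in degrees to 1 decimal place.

Π: n_1·r = n_1·P_1 gives x - 5y + 3z = 13.
cos θ = |n₁·n₂| / (|n₁||n₂|) = |-21| / (√35 · √13).
θ = arccos(0.98450) ≈ 10.1°.

10.1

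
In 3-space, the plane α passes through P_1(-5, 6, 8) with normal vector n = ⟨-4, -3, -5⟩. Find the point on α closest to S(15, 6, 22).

(3, -3, 7)

α: n·r = n·P_1 gives -4x - 3y - 5z = -38.
Foot = S − λn with λ = (n·S − d)/|n|² = (-188 − (-38))/50 = -3.
Foot = (15, 6, 22) − (-3)·(-4, -3, -5) = (3, -3, 7).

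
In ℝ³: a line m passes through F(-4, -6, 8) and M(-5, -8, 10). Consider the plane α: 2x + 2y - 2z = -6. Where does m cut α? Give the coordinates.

(-1, 0, 2)

A direction vector for m is M − F = (-1, -2, 2).
Substitute r = (-4, -6, 8) + t(-1, -2, 2) into the plane: -36 + (-10)t = -6, so t = -3.
Intersection: (-4, -6, 8) + (-3)·(-1, -2, 2) = (-1, 0, 2).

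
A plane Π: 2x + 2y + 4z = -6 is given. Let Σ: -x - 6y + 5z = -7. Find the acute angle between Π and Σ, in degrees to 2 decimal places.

81.05

cos θ = |n₁·n₂| / (|n₁||n₂|) = |6| / (√24 · √62).
θ = arccos(0.15554) ≈ 81.05°.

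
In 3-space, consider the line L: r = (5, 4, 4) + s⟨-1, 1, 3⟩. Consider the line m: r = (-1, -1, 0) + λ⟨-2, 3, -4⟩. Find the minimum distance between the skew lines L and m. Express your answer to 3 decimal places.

8.033

Common perpendicular direction n = (-1, 1, 3) × (-2, 3, -4) = (-13, -10, -1).
With w = (-1, -1, 0) − (5, 4, 4) = (-6, -5, -4), w · n = 132.
Distance = |w · n| / |n| = |132| / √270 ≈ 8.033.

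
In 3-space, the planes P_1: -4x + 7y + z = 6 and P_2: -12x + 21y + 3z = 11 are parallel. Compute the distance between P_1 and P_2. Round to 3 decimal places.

Rescale P_2 by 1/3: -4x + 7y + z = 11/3. Then distance = |6 − (11/3)| / √66 ≈ 0.287.

0.287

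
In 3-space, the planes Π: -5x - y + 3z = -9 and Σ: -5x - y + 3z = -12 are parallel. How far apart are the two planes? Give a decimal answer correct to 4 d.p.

Same normal n = (-5, -1, 3) with |n| = √35; distance = |-9 − (-12)| / |n| = 3/√35 ≈ 0.5071.

0.5071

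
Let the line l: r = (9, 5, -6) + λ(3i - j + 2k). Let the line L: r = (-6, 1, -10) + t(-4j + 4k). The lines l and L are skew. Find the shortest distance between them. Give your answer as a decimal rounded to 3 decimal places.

Common perpendicular direction n = (3, -1, 2) × (0, -4, 4) = (4, -12, -12).
With w = (-6, 1, -10) − (9, 5, -6) = (-15, -4, -4), w · n = 36.
Distance = |w · n| / |n| = |36| / √304 ≈ 2.065.

2.065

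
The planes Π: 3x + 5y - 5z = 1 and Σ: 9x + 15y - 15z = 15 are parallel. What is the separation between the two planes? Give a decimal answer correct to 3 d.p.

0.521

Rescale Σ by 1/3: 3x + 5y - 5z = 5. Then distance = |1 − 5| / √59 ≈ 0.521.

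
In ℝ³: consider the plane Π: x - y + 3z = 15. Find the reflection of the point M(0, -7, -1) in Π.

λ = (n·M − d)/|n|² = (4 − 15)/11 = -1.
Reflection = M − 2λn = (0, -7, -1) − (-2)·(1, -1, 3) = (2, -9, 5).

(2, -9, 5)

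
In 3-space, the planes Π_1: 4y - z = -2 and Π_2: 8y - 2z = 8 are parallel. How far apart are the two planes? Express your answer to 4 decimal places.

1.4552

Rescale Π_2 by 1/2: 4y - z = 4. Then distance = |-2 − 4| / √17 ≈ 1.4552.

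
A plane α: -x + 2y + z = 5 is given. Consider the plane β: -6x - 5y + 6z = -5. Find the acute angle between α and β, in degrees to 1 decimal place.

cos θ = |n₁·n₂| / (|n₁||n₂|) = |2| / (√6 · √97).
θ = arccos(0.08290) ≈ 85.2°.

85.2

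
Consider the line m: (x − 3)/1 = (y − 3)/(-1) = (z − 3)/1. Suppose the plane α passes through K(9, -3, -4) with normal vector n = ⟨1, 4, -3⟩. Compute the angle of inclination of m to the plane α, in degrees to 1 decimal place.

m has direction (1, -1, 1) through (3, 3, 3).
α: n·r = n·K gives x + 4y - 3z = 9.
sin θ = |n·v| / (|n||v|) = |-6| / (√26 · √3) = 0.67937.
θ ≈ 42.8°.

42.8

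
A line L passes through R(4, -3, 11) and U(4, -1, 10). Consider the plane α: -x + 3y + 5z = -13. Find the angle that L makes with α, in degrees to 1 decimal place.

4.3

A direction vector for L is U − R = (0, 2, -1).
sin θ = |n·v| / (|n||v|) = |1| / (√35 · √5) = 0.07559.
θ ≈ 4.3°.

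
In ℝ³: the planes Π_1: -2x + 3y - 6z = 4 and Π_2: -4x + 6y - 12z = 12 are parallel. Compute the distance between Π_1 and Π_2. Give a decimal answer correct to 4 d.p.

Rescale Π_2 by 1/2: -2x + 3y - 6z = 6. Then distance = |4 − 6| / √49 ≈ 0.2857.

0.2857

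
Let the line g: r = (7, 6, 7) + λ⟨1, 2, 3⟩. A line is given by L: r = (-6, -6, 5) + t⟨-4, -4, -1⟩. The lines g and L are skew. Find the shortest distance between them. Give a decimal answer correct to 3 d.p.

0.390

Common perpendicular direction n = (1, 2, 3) × (-4, -4, -1) = (10, -11, 4).
With w = (-6, -6, 5) − (7, 6, 7) = (-13, -12, -2), w · n = -6.
Distance = |w · n| / |n| = |-6| / √237 ≈ 0.390.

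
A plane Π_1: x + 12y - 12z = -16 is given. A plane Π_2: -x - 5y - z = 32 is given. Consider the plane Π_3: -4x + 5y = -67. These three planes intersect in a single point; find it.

(8, -7, -5)

Solving the 3×3 linear system x + 12y - 12z = -16, -x - 5y - z = 32, -4x + 5y = -67 (e.g. by elimination or Cramer's rule, determinant = 353) gives (8, -7, -5).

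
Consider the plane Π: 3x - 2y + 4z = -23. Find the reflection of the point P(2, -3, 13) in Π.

(-16, 9, -11)

λ = (n·P − d)/|n|² = (64 − (-23))/29 = 3.
Reflection = P − 2λn = (2, -3, 13) − 6·(3, -2, 4) = (-16, 9, -11).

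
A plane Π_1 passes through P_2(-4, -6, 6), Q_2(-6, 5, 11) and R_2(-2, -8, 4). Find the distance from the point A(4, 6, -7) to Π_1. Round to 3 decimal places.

P_2Q_2 = (-2, 11, 5), P_2R_2 = (2, -2, -2); a normal to Π_1 is P_2Q_2 × P_2R_2 = (-12, 6, -18).
Using P_2: Π_1 has equation -12x + 6y - 18z = -96.
n·A − d = (-12)·(4) + (6)·(6) + (-18)·(-7) − (-96) = 210; |n| = √504.
Distance = |210| / √504 = 210/√504 ≈ 9.354.

9.354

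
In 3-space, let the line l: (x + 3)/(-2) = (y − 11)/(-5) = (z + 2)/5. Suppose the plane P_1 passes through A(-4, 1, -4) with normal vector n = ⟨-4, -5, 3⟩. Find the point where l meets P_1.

l has direction (-2, -5, 5) through (-3, 11, -2).
P_1: n·r = n·A gives -4x - 5y + 3z = -1.
Substitute r = (-3, 11, -2) + t(-2, -5, 5) into the plane: -49 + 48t = -1, so t = 1.
Intersection: (-3, 11, -2) + 1·(-2, -5, 5) = (-5, 6, 3).

(-5, 6, 3)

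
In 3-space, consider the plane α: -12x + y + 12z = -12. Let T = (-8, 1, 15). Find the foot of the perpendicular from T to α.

Foot = T − λn with λ = (n·T − d)/|n|² = (277 − (-12))/289 = 1.
Foot = (-8, 1, 15) − 1·(-12, 1, 12) = (4, 0, 3).

(4, 0, 3)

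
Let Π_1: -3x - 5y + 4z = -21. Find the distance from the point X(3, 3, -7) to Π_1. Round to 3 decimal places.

4.384

n·X − d = (-3)·(3) + (-5)·(3) + (4)·(-7) − (-21) = -31; |n| = √50.
Distance = |-31| / √50 = 31/√50 ≈ 4.384.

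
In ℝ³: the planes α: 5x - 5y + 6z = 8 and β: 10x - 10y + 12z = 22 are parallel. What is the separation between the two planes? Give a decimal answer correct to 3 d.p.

Rescale β by 1/2: 5x - 5y + 6z = 11. Then distance = |8 − 11| / √86 ≈ 0.323.

0.323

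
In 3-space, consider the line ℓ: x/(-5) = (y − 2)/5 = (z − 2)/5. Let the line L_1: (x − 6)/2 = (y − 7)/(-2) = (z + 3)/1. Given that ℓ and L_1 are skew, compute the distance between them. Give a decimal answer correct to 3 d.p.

ℓ has direction (-5, 5, 5) through (0, 2, 2).
L_1 has direction (2, -2, 1) through (6, 7, -3).
Common perpendicular direction n = (-5, 5, 5) × (2, -2, 1) = (15, 15, 0).
With w = (6, 7, -3) − (0, 2, 2) = (6, 5, -5), w · n = 165.
Distance = |w · n| / |n| = |165| / √450 ≈ 7.778.

7.778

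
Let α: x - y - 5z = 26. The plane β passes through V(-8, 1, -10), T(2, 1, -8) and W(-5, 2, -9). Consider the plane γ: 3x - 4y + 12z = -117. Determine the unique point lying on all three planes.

VT = (10, 0, 2), VW = (3, 1, 1); a normal to β is VT × VW = (-2, -4, 10).
Using V: β has equation -2x - 4y + 10z = -88.
Solving the 3×3 linear system x - y - 5z = 26, -2x - 4y + 10z = -88, 3x - 4y + 12z = -117 (e.g. by elimination or Cramer's rule, determinant = -162) gives (-3, 6, -7).

(-3, 6, -7)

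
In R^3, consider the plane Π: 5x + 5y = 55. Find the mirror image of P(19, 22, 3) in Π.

λ = (n·P − d)/|n|² = (205 − 55)/50 = 3.
Reflection = P − 2λn = (19, 22, 3) − 6·(5, 5, 0) = (-11, -8, 3).

(-11, -8, 3)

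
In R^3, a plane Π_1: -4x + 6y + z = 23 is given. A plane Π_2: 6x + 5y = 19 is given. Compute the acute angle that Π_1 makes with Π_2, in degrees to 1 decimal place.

cos θ = |n₁·n₂| / (|n₁||n₂|) = |6| / (√53 · √61).
θ = arccos(0.10552) ≈ 83.9°.

83.9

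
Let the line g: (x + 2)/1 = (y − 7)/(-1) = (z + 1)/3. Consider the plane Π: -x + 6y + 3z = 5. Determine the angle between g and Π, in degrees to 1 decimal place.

g has direction (1, -1, 3) through (-2, 7, -1).
sin θ = |n·v| / (|n||v|) = |2| / (√46 · √11) = 0.08891.
θ ≈ 5.1°.

5.1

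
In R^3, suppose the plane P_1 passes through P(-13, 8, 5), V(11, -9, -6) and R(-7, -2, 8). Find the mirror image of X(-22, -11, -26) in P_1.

PV = (24, -17, -11), PR = (6, -10, 3); a normal to P_1 is PV × PR = (-161, -138, -138).
Using P: P_1 has equation -161x - 138y - 138z = 299.
λ = (n·X − d)/|n|² = (8648 − 299)/64009 = 3/23.
Reflection = X − 2λn = (-22, -11, -26) − (6/23)·(-161, -138, -138) = (20, 25, 10).

(20, 25, 10)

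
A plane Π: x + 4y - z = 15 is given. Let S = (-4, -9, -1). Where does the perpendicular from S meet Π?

(-1, 3, -4)

Foot = S − λn with λ = (n·S − d)/|n|² = (-39 − 15)/18 = -3.
Foot = (-4, -9, -1) − (-3)·(1, 4, -1) = (-1, 3, -4).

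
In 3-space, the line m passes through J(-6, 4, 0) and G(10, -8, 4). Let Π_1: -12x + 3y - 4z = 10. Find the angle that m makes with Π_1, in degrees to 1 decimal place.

67.0

A direction vector for m is G − J = (16, -12, 4).
sin θ = |n·v| / (|n||v|) = |-244| / (√169 · √416) = 0.92024.
θ ≈ 67.0°.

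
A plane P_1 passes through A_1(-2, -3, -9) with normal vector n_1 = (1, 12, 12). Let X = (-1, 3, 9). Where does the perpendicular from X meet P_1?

(-2, -9, -3)

P_1: n_1·r = n_1·A_1 gives x + 12y + 12z = -146.
Foot = X − λn with λ = (n·X − d)/|n|² = (143 − (-146))/289 = 1.
Foot = (-1, 3, 9) − 1·(1, 12, 12) = (-2, -9, -3).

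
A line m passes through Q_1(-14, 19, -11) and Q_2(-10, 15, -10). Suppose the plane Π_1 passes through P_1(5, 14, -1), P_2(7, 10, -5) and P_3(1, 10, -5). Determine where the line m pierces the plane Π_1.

(-2, 7, -8)

A direction vector for m is Q_2 − Q_1 = (4, -4, 1).
P_1P_2 = (2, -4, -4), P_1P_3 = (-4, -4, -4); a normal to Π_1 is P_1P_2 × P_1P_3 = (0, 24, -24).
Using P_1: Π_1 has equation 24y - 24z = 360.
Substitute r = (-14, 19, -11) + t(4, -4, 1) into the plane: 720 + (-120)t = 360, so t = 3.
Intersection: (-14, 19, -11) + 3·(4, -4, 1) = (-2, 7, -8).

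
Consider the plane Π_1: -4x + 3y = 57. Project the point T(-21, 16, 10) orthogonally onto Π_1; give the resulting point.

Foot = T − λn with λ = (n·T − d)/|n|² = (132 − 57)/25 = 3.
Foot = (-21, 16, 10) − 3·(-4, 3, 0) = (-9, 7, 10).

(-9, 7, 10)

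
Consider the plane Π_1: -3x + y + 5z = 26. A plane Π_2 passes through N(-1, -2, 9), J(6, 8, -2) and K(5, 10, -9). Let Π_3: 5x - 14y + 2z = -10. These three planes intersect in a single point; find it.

(6, 4, 8)

NJ = (7, 10, -11), NK = (6, 12, -18); a normal to Π_2 is NJ × NK = (-48, 60, 24).
Using N: Π_2 has equation -48x + 60y + 24z = 144.
Solving the 3×3 linear system -3x + y + 5z = 26, -48x + 60y + 24z = 144, 5x - 14y + 2z = -10 (e.g. by elimination or Cramer's rule, determinant = 708) gives (6, 4, 8).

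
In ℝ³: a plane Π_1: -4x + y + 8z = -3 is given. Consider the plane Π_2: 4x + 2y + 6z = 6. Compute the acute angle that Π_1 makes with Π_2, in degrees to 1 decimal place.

59.7

cos θ = |n₁·n₂| / (|n₁||n₂|) = |34| / (√81 · √56).
θ = arccos(0.50483) ≈ 59.7°.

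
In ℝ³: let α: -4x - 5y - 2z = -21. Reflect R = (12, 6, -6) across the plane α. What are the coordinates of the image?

(4, -4, -10)

λ = (n·R − d)/|n|² = (-66 − (-21))/45 = -1.
Reflection = R − 2λn = (12, 6, -6) − (-2)·(-4, -5, -2) = (4, -4, -10).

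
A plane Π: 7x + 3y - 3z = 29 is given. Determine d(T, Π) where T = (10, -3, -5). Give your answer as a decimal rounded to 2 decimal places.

5.74

n·T − d = (7)·(10) + (3)·(-3) + (-3)·(-5) − 29 = 47; |n| = √67.
Distance = |47| / √67 = 47/√67 ≈ 5.74.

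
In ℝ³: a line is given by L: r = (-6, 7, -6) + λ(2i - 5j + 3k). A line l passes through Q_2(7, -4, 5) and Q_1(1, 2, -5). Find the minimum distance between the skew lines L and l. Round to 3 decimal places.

5.330

A direction vector for l is Q_1 − Q_2 = (-6, 6, -10).
Common perpendicular direction n = (2, -5, 3) × (-6, 6, -10) = (32, 2, -18).
With w = (7, -4, 5) − (-6, 7, -6) = (13, -11, 11), w · n = 196.
Distance = |w · n| / |n| = |196| / √1352 ≈ 5.330.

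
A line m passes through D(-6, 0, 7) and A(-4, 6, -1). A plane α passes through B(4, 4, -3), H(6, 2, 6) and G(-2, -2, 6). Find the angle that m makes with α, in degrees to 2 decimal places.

11.31

A direction vector for m is A − D = (2, 6, -8).
BH = (2, -2, 9), BG = (-6, -6, 9); a normal to α is BH × BG = (36, -72, -24).
Using B: α has equation 36x - 72y - 24z = -72.
sin θ = |n·v| / (|n||v|) = |-168| / (√7056 · √104) = 0.19612.
θ ≈ 11.31°.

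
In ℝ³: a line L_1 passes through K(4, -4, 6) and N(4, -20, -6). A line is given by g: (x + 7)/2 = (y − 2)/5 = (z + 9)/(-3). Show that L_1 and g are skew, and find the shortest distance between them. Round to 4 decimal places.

A direction vector for L_1 is N − K = (0, -16, -12).
g has direction (2, 5, -3) through (-7, 2, -9).
Common perpendicular direction n = (0, -16, -12) × (2, 5, -3) = (108, -24, 32).
With w = (-7, 2, -9) − (4, -4, 6) = (-11, 6, -15), w · n = -1812.
Since n ≠ 0 the lines are not parallel, and w · n = -1812 ≠ 0 so they do not intersect; hence they are skew.
Distance = |w · n| / |n| = |-1812| / √13264 ≈ 15.7333.

15.7333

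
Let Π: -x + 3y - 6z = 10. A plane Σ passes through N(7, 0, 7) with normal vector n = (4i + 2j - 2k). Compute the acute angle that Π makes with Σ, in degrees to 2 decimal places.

65.08

Σ: n·r = n·N gives 4x + 2y - 2z = 14.
cos θ = |n₁·n₂| / (|n₁||n₂|) = |14| / (√46 · √24).
θ = arccos(0.42135) ≈ 65.08°.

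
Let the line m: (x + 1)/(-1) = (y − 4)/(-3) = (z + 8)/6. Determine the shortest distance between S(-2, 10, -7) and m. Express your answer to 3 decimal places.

m has direction (-1, -3, 6) through (-1, 4, -8).
Taking (-1, 4, -8) on m with direction v = (-1, -3, 6): w = S − (-1, 4, -8) = (-1, 6, 1), and w × v = (39, 5, 9).
Distance = |w × v| / |v| = √1627 / √46 ≈ 5.947.

5.947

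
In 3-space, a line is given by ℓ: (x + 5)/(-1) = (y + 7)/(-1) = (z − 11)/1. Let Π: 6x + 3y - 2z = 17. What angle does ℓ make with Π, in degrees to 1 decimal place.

65.1

ℓ has direction (-1, -1, 1) through (-5, -7, 11).
sin θ = |n·v| / (|n||v|) = |-11| / (√49 · √3) = 0.90726.
θ ≈ 65.1°.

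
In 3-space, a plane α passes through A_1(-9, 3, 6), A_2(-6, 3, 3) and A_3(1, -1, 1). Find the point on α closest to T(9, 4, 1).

(5, -1, -3)

A_1A_2 = (3, 0, -3), A_1A_3 = (10, -4, -5); a normal to α is A_1A_2 × A_1A_3 = (-12, -15, -12).
Using A_1: α has equation -12x - 15y - 12z = -9.
Foot = T − λn with λ = (n·T − d)/|n|² = (-180 − (-9))/513 = -1/3.
Foot = (9, 4, 1) − (-1/3)·(-12, -15, -12) = (5, -1, -3).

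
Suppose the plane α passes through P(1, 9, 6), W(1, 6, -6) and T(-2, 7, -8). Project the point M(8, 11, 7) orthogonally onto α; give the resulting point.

PW = (0, -3, -12), PT = (-3, -2, -14); a normal to α is PW × PT = (18, 36, -9).
Using P: α has equation 18x + 36y - 9z = 288.
Foot = M − λn with λ = (n·M − d)/|n|² = (477 − 288)/1701 = 1/9.
Foot = (8, 11, 7) − (1/9)·(18, 36, -9) = (6, 7, 8).

(6, 7, 8)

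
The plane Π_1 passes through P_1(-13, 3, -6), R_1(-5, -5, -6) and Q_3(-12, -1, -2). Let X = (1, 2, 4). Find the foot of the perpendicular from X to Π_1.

(-7, -6, -2)

P_1R_1 = (8, -8, 0), P_1Q_3 = (1, -4, 4); a normal to Π_1 is P_1R_1 × P_1Q_3 = (-32, -32, -24).
Using P_1: Π_1 has equation -32x - 32y - 24z = 464.
Foot = X − λn with λ = (n·X − d)/|n|² = (-192 − 464)/2624 = -1/4.
Foot = (1, 2, 4) − (-1/4)·(-32, -32, -24) = (-7, -6, -2).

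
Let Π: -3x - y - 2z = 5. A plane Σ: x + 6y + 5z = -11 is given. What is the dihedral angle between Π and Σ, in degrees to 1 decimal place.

cos θ = |n₁·n₂| / (|n₁||n₂|) = |-19| / (√14 · √62).
θ = arccos(0.64490) ≈ 49.8°.

49.8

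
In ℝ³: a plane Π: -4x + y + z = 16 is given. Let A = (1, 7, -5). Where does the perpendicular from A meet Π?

(-3, 8, -4)

Foot = A − λn with λ = (n·A − d)/|n|² = (-2 − 16)/18 = -1.
Foot = (1, 7, -5) − (-1)·(-4, 1, 1) = (-3, 8, -4).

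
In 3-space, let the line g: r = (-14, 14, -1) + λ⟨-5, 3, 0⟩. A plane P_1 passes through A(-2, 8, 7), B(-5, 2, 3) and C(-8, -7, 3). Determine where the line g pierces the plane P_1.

(-4, 8, -1)

AB = (-3, -6, -4), AC = (-6, -15, -4); a normal to P_1 is AB × AC = (-36, 12, 9).
Using A: P_1 has equation -36x + 12y + 9z = 231.
Substitute r = (-14, 14, -1) + t(-5, 3, 0) into the plane: 663 + 216t = 231, so t = -2.
Intersection: (-14, 14, -1) + (-2)·(-5, 3, 0) = (-4, 8, -1).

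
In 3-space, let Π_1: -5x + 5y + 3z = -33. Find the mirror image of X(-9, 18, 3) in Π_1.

(21, -12, -15)

λ = (n·X − d)/|n|² = (144 − (-33))/59 = 3.
Reflection = X − 2λn = (-9, 18, 3) − 6·(-5, 5, 3) = (21, -12, -15).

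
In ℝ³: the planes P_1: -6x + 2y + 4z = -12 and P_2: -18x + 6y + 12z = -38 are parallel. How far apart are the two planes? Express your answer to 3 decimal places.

Rescale P_2 by 1/3: -6x + 2y + 4z = -38/3. Then distance = |-12 − (-38/3)| / √56 ≈ 0.089.

0.089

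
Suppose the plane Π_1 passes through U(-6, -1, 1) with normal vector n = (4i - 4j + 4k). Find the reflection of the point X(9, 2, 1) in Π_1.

(1, 10, -7)

Π_1: n·r = n·U gives 4x - 4y + 4z = -16.
λ = (n·X − d)/|n|² = (32 − (-16))/48 = 1.
Reflection = X − 2λn = (9, 2, 1) − 2·(4, -4, 4) = (1, 10, -7).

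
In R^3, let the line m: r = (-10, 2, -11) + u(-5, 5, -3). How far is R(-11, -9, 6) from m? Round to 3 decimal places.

15.431

Taking (-10, 2, -11) on m with direction v = (-5, 5, -3): w = R − (-10, 2, -11) = (-1, -11, 17), and w × v = (-52, -88, -60).
Distance = |w × v| / |v| = √14048 / √59 ≈ 15.431.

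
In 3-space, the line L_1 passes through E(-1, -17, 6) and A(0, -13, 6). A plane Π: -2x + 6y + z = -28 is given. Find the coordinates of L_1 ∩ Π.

(2, -5, 6)

A direction vector for L_1 is A − E = (1, 4, 0).
Substitute r = (-1, -17, 6) + t(1, 4, 0) into the plane: -94 + 22t = -28, so t = 3.
Intersection: (-1, -17, 6) + 3·(1, 4, 0) = (2, -5, 6).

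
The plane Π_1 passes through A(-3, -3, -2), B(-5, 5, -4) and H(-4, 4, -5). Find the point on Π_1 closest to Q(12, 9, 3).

(-3, 3, -6)

AB = (-2, 8, -2), AH = (-1, 7, -3); a normal to Π_1 is AB × AH = (-10, -4, -6).
Using A: Π_1 has equation -10x - 4y - 6z = 54.
Foot = Q − λn with λ = (n·Q − d)/|n|² = (-174 − 54)/152 = -3/2.
Foot = (12, 9, 3) − (-3/2)·(-10, -4, -6) = (-3, 3, -6).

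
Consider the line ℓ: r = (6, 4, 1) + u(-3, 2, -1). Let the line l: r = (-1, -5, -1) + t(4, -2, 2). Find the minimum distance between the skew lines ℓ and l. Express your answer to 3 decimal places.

Common perpendicular direction n = (-3, 2, -1) × (4, -2, 2) = (2, 2, -2).
With w = (-1, -5, -1) − (6, 4, 1) = (-7, -9, -2), w · n = -28.
Distance = |w · n| / |n| = |-28| / √12 ≈ 8.083.

8.083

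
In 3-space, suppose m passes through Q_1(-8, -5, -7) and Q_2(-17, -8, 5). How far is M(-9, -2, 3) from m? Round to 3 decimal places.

6.961

A direction vector for m is Q_2 − Q_1 = (-9, -3, 12).
Taking (-8, -5, -7) on m with direction v = (-9, -3, 12): w = M − (-8, -5, -7) = (-1, 3, 10), and w × v = (66, -78, 30).
Distance = |w × v| / |v| = √11340 / √234 ≈ 6.961.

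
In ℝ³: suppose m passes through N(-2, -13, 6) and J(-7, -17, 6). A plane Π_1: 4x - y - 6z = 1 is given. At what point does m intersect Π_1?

A direction vector for m is J − N = (-5, -4, 0).
Substitute r = (-2, -13, 6) + t(-5, -4, 0) into the plane: -31 + (-16)t = 1, so t = -2.
Intersection: (-2, -13, 6) + (-2)·(-5, -4, 0) = (8, -5, 6).

(8, -5, 6)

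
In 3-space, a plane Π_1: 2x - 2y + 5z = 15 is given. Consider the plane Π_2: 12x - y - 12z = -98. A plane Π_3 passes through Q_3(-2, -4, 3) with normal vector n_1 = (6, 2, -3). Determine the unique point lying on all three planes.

Π_3: n_1·r = n_1·Q_3 gives 6x + 2y - 3z = -29.
Solving the 3×3 linear system 2x - 2y + 5z = 15, 12x - y - 12z = -98, 6x + 2y - 3z = -29 (e.g. by elimination or Cramer's rule, determinant = 276) gives (-3, 2, 5).

(-3, 2, 5)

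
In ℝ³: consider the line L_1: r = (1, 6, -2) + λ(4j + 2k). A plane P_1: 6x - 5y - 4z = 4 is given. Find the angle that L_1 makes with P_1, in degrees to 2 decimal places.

sin θ = |n·v| / (|n||v|) = |-28| / (√77 · √20) = 0.71351.
θ ≈ 45.52°.

45.52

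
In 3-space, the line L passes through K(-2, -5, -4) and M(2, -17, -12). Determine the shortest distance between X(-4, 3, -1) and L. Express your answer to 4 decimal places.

1.9640

A direction vector for L is M − K = (4, -12, -8).
Taking (-2, -5, -4) on L with direction v = (4, -12, -8): w = X − (-2, -5, -4) = (-2, 8, 3), and w × v = (-28, -4, -8).
Distance = |w × v| / |v| = √864 / √224 ≈ 1.9640.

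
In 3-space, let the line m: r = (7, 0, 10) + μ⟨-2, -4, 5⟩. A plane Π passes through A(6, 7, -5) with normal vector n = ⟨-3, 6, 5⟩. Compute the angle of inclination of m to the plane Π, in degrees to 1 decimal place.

Π: n·r = n·A gives -3x + 6y + 5z = -1.
sin θ = |n·v| / (|n||v|) = |7| / (√70 · √45) = 0.12472.
θ ≈ 7.2°.

7.2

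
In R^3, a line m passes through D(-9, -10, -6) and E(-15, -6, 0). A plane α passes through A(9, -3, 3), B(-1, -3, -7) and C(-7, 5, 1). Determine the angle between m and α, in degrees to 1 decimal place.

13.7

A direction vector for m is E − D = (-6, 4, 6).
AB = (-10, 0, -10), AC = (-16, 8, -2); a normal to α is AB × AC = (80, 140, -80).
Using A: α has equation 80x + 140y - 80z = 60.
sin θ = |n·v| / (|n||v|) = |-400| / (√32400 · √88) = 0.23689.
θ ≈ 13.7°.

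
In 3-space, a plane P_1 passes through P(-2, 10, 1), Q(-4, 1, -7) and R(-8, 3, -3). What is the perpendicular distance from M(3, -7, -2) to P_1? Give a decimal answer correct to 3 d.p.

PQ = (-2, -9, -8), PR = (-6, -7, -4); a normal to P_1 is PQ × PR = (-20, 40, -40).
Using P: P_1 has equation -20x + 40y - 40z = 400.
n·M − d = (-20)·(3) + (40)·(-7) + (-40)·(-2) − 400 = -660; |n| = √3600.
Distance = |-660| / √3600 = 660/√3600 ≈ 11.000.

11.000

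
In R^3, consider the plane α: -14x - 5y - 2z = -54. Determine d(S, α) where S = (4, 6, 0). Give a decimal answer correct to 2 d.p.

2.13

n·S − d = (-14)·(4) + (-5)·(6) + (-2)·(0) − (-54) = -32; |n| = √225.
Distance = |-32| / √225 = 32/√225 ≈ 2.13.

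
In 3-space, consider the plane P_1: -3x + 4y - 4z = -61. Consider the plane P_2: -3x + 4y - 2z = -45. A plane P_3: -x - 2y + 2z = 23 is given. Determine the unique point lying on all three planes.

Solving the 3×3 linear system -3x + 4y - 4z = -61, -3x + 4y - 2z = -45, -x - 2y + 2z = 23 (e.g. by elimination or Cramer's rule, determinant = -20) gives (3, -5, 8).

(3, -5, 8)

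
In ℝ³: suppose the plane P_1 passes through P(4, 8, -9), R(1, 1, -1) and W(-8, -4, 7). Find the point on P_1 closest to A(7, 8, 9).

(4, -1, 0)

PR = (-3, -7, 8), PW = (-12, -12, 16); a normal to P_1 is PR × PW = (-16, -48, -48).
Using P: P_1 has equation -16x - 48y - 48z = -16.
Foot = A − λn with λ = (n·A − d)/|n|² = (-928 − (-16))/4864 = -3/16.
Foot = (7, 8, 9) − (-3/16)·(-16, -48, -48) = (4, -1, 0).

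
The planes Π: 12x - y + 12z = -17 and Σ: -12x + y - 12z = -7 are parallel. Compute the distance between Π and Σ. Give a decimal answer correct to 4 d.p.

1.4118

Rescale Σ by 1/(-1): 12x - y + 12z = 7. Then distance = |-17 − 7| / √289 ≈ 1.4118.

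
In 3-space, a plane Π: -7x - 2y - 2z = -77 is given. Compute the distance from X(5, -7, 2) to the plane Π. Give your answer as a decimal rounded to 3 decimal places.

n·X − d = (-7)·(5) + (-2)·(-7) + (-2)·(2) − (-77) = 52; |n| = √57.
Distance = |52| / √57 = 52/√57 ≈ 6.888.

6.888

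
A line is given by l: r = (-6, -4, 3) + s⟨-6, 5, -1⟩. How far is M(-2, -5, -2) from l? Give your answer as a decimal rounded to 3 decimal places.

Taking (-6, -4, 3) on l with direction v = (-6, 5, -1): w = M − (-6, -4, 3) = (4, -1, -5), and w × v = (26, 34, 14).
Distance = |w × v| / |v| = √2028 / √62 ≈ 5.719.

5.719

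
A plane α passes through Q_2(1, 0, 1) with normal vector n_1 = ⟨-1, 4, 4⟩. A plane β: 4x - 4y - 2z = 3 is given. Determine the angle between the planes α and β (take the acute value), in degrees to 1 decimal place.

35.7

α: n_1·r = n_1·Q_2 gives -x + 4y + 4z = 3.
cos θ = |n₁·n₂| / (|n₁||n₂|) = |-28| / (√33 · √36).
θ = arccos(0.81236) ≈ 35.7°.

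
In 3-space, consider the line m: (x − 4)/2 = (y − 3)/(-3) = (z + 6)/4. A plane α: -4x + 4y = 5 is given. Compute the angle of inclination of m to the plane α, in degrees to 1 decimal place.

41.0

m has direction (2, -3, 4) through (4, 3, -6).
sin θ = |n·v| / (|n||v|) = |-20| / (√32 · √29) = 0.65653.
θ ≈ 41.0°.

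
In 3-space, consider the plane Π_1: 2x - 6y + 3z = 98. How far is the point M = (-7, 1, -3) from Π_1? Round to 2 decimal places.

n·M − d = (2)·(-7) + (-6)·(1) + (3)·(-3) − 98 = -127; |n| = √49.
Distance = |-127| / √49 = 127/√49 ≈ 18.14.

18.14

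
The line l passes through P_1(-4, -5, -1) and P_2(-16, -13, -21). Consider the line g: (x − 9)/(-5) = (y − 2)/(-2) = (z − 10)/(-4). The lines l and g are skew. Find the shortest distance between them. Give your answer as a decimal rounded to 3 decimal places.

1.528

A direction vector for l is P_2 − P_1 = (-12, -8, -20).
g has direction (-5, -2, -4) through (9, 2, 10).
Common perpendicular direction n = (-12, -8, -20) × (-5, -2, -4) = (-8, 52, -16).
With w = (9, 2, 10) − (-4, -5, -1) = (13, 7, 11), w · n = 84.
Distance = |w · n| / |n| = |84| / √3024 ≈ 1.528.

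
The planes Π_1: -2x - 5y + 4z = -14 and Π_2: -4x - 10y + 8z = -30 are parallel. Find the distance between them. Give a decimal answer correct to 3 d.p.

0.149

Rescale Π_2 by 1/2: -2x - 5y + 4z = -15. Then distance = |-14 − (-15)| / √45 ≈ 0.149.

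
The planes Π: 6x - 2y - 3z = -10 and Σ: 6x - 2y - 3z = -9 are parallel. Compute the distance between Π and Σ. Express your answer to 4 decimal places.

0.1429

Same normal n = (6, -2, -3) with |n| = √49; distance = |-10 − (-9)| / |n| = 1/√49 ≈ 0.1429.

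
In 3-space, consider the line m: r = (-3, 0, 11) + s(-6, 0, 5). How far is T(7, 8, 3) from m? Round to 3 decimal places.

8.004

Taking (-3, 0, 11) on m with direction v = (-6, 0, 5): w = T − (-3, 0, 11) = (10, 8, -8), and w × v = (40, -2, 48).
Distance = |w × v| / |v| = √3908 / √61 ≈ 8.004.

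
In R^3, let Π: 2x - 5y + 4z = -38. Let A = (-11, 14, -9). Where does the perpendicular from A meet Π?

Foot = A − λn with λ = (n·A − d)/|n|² = (-128 − (-38))/45 = -2.
Foot = (-11, 14, -9) − (-2)·(2, -5, 4) = (-7, 4, -1).

(-7, 4, -1)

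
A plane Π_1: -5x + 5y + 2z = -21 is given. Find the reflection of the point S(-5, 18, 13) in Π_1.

(25, -12, 1)

λ = (n·S − d)/|n|² = (141 − (-21))/54 = 3.
Reflection = S − 2λn = (-5, 18, 13) − 6·(-5, 5, 2) = (25, -12, 1).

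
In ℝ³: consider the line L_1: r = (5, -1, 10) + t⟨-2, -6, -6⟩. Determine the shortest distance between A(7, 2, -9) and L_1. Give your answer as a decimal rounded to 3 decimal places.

Taking (5, -1, 10) on L_1 with direction v = (-2, -6, -6): w = A − (5, -1, 10) = (2, 3, -19), and w × v = (-132, 50, -6).
Distance = |w × v| / |v| = √19960 / √76 ≈ 16.206.

16.206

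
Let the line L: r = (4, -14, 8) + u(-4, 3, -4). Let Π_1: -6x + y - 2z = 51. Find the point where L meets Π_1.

Substitute r = (4, -14, 8) + t(-4, 3, -4) into the plane: -54 + 35t = 51, so t = 3.
Intersection: (4, -14, 8) + 3·(-4, 3, -4) = (-8, -5, -4).

(-8, -5, -4)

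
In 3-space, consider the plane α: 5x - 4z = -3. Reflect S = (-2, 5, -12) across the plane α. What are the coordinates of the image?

λ = (n·S − d)/|n|² = (38 − (-3))/41 = 1.
Reflection = S − 2λn = (-2, 5, -12) − 2·(5, 0, -4) = (-12, 5, -4).

(-12, 5, -4)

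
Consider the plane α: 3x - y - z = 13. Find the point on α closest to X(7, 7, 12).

(10, 6, 11)

Foot = X − λn with λ = (n·X − d)/|n|² = (2 − 13)/11 = -1.
Foot = (7, 7, 12) − (-1)·(3, -1, -1) = (10, 6, 11).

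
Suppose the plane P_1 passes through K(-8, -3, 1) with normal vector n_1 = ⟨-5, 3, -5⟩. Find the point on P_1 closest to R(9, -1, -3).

P_1: n_1·r = n_1·K gives -5x + 3y - 5z = 26.
Foot = R − λn with λ = (n·R − d)/|n|² = (-33 − 26)/59 = -1.
Foot = (9, -1, -3) − (-1)·(-5, 3, -5) = (4, 2, -8).

(4, 2, -8)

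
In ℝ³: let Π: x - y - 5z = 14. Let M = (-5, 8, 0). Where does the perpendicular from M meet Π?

Foot = M − λn with λ = (n·M − d)/|n|² = (-13 − 14)/27 = -1.
Foot = (-5, 8, 0) − (-1)·(1, -1, -5) = (-4, 7, -5).

(-4, 7, -5)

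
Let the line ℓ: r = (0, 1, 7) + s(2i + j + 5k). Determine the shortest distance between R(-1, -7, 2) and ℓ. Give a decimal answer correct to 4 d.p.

7.0119

Taking (0, 1, 7) on ℓ with direction v = (2, 1, 5): w = R − (0, 1, 7) = (-1, -8, -5), and w × v = (-35, -5, 15).
Distance = |w × v| / |v| = √1475 / √30 ≈ 7.0119.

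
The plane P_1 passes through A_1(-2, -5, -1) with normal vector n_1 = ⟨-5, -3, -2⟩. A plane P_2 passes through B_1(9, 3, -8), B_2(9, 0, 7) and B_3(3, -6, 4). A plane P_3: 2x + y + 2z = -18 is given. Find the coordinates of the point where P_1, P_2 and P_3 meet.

P_1: n_1·r = n_1·A_1 gives -5x - 3y - 2z = 27.
B_1B_2 = (0, -3, 15), B_1B_3 = (-6, -9, 12); a normal to P_2 is B_1B_2 × B_1B_3 = (99, -90, -18).
Using B_1: P_2 has equation 99x - 90y - 18z = 765.
Solving the 3×3 linear system -5x - 3y - 2z = 27, 99x - 90y - 18z = 765, 2x + y + 2z = -18 (e.g. by elimination or Cramer's rule, determinant = 954) gives (1, -6, -7).

(1, -6, -7)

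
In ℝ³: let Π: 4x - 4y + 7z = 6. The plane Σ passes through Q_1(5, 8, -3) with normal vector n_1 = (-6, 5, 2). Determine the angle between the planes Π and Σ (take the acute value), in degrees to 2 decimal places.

65.58

Σ: n_1·r = n_1·Q_1 gives -6x + 5y + 2z = 4.
cos θ = |n₁·n₂| / (|n₁||n₂|) = |-30| / (√81 · √65).
θ = arccos(0.41345) ≈ 65.58°.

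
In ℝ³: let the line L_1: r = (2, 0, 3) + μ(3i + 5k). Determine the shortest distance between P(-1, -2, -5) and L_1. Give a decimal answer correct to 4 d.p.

2.5263

Taking (2, 0, 3) on L_1 with direction v = (3, 0, 5): w = P − (2, 0, 3) = (-3, -2, -8), and w × v = (-10, -9, 6).
Distance = |w × v| / |v| = √217 / √34 ≈ 2.5263.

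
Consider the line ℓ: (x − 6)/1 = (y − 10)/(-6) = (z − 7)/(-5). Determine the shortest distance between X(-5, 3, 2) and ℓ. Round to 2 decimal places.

12.02

ℓ has direction (1, -6, -5) through (6, 10, 7).
Taking (6, 10, 7) on ℓ with direction v = (1, -6, -5): w = X − (6, 10, 7) = (-11, -7, -5), and w × v = (5, -60, 73).
Distance = |w × v| / |v| = √8954 / √62 ≈ 12.02.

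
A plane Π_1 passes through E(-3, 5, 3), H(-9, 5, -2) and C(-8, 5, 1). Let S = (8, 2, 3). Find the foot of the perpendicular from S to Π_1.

(8, 5, 3)

EH = (-6, 0, -5), EC = (-5, 0, -2); a normal to Π_1 is EH × EC = (0, 13, 0).
Using E: Π_1 has equation 13y = 65.
Foot = S − λn with λ = (n·S − d)/|n|² = (26 − 65)/169 = -3/13.
Foot = (8, 2, 3) − (-3/13)·(0, 13, 0) = (8, 5, 3).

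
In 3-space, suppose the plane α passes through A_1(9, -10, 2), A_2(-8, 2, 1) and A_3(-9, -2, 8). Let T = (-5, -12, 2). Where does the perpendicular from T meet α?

A_1A_2 = (-17, 12, -1), A_1A_3 = (-18, 8, 6); a normal to α is A_1A_2 × A_1A_3 = (80, 120, 80).
Using A_1: α has equation 80x + 120y + 80z = -320.
Foot = T − λn with λ = (n·T − d)/|n|² = (-1680 − (-320))/27200 = -1/20.
Foot = (-5, -12, 2) − (-1/20)·(80, 120, 80) = (-1, -6, 6).

(-1, -6, 6)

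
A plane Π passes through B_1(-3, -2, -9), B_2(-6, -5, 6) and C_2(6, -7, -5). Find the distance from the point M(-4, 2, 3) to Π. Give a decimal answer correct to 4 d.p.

B_1B_2 = (-3, -3, 15), B_1C_2 = (9, -5, 4); a normal to Π is B_1B_2 × B_1C_2 = (63, 147, 42).
Using B_1: Π has equation 63x + 147y + 42z = -861.
n·M − d = (63)·(-4) + (147)·(2) + (42)·(3) − (-861) = 1029; |n| = √27342.
Distance = |1029| / √27342 = 1029/√27342 ≈ 6.2230.

6.2230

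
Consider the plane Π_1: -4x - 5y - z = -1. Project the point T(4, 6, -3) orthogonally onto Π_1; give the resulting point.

Foot = T − λn with λ = (n·T − d)/|n|² = (-43 − (-1))/42 = -1.
Foot = (4, 6, -3) − (-1)·(-4, -5, -1) = (0, 1, -4).

(0, 1, -4)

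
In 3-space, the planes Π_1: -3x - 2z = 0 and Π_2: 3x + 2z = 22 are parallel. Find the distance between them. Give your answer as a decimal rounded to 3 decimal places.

Rescale Π_2 by 1/(-1): -3x - 2z = -22. Then distance = |0 − (-22)| / √13 ≈ 6.102.

6.102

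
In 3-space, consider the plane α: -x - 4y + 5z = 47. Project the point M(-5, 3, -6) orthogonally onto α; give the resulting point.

(-7, -5, 4)

Foot = M − λn with λ = (n·M − d)/|n|² = (-37 − 47)/42 = -2.
Foot = (-5, 3, -6) − (-2)·(-1, -4, 5) = (-7, -5, 4).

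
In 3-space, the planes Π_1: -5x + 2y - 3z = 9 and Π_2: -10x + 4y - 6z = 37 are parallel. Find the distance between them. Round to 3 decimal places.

Rescale Π_2 by 1/2: -5x + 2y - 3z = 37/2. Then distance = |9 − (37/2)| / √38 ≈ 1.541.

1.541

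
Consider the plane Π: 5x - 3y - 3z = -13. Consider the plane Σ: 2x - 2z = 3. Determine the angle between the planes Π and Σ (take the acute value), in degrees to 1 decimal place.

cos θ = |n₁·n₂| / (|n₁||n₂|) = |16| / (√43 · √8).
θ = arccos(0.86266) ≈ 30.4°.

30.4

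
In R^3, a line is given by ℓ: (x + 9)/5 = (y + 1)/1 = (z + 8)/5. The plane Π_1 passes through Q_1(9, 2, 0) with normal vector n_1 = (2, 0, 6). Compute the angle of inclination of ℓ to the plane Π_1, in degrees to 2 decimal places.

62.33

ℓ has direction (5, 1, 5) through (-9, -1, -8).
Π_1: n_1·r = n_1·Q_1 gives 2x + 6z = 18.
sin θ = |n·v| / (|n||v|) = |40| / (√40 · √51) = 0.88561.
θ ≈ 62.33°.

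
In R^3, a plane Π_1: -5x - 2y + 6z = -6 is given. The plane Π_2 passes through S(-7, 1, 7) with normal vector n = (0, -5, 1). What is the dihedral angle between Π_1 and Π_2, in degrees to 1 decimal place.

67.1

Π_2: n·r = n·S gives -5y + z = 2.
cos θ = |n₁·n₂| / (|n₁||n₂|) = |16| / (√65 · √26).
θ = arccos(0.38920) ≈ 67.1°.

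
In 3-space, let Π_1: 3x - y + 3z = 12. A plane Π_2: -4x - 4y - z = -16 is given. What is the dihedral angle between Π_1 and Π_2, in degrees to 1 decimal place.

cos θ = |n₁·n₂| / (|n₁||n₂|) = |-11| / (√19 · √33).
θ = arccos(0.43930) ≈ 63.9°.

63.9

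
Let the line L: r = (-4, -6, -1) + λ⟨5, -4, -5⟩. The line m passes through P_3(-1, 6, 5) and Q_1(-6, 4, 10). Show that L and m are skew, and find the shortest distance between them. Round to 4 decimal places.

6.3640

A direction vector for m is Q_1 − P_3 = (-5, -2, 5).
Common perpendicular direction n = (5, -4, -5) × (-5, -2, 5) = (-30, 0, -30).
With w = (-1, 6, 5) − (-4, -6, -1) = (3, 12, 6), w · n = -270.
Since n ≠ 0 the lines are not parallel, and w · n = -270 ≠ 0 so they do not intersect; hence they are skew.
Distance = |w · n| / |n| = |-270| / √1800 ≈ 6.3640.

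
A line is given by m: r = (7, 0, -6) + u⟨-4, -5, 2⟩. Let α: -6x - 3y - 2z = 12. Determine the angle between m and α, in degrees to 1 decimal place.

48.2

sin θ = |n·v| / (|n||v|) = |35| / (√49 · √45) = 0.74536.
θ ≈ 48.2°.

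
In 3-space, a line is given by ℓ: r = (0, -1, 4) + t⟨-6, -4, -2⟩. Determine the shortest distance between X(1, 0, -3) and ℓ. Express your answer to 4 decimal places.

Taking (0, -1, 4) on ℓ with direction v = (-6, -4, -2): w = X − (0, -1, 4) = (1, 1, -7), and w × v = (-30, 44, 2).
Distance = |w × v| / |v| = √2840 / √56 ≈ 7.1214.

7.1214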